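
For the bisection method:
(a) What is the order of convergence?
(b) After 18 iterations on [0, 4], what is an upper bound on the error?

(a) Bisection has linear (order 1) convergence; the error is halved each step.

(b) Error bound = (b-a)/2^n = (4 - 0)/2^{18}
    = 4/2^{18}

(a) 1 (linear); (b) error ≤ 1.53e-05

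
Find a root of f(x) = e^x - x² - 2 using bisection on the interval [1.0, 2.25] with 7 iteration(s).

f(x) = e^x - x² - 2
Initial interval: [1.0, 2.25]

Iteration 1:
  c_1 = (1.000000 + 2.250000)/2 = 1.625000
  f(c_1) = f(1.625000) = 0.437794
  f(a) × f(c) < 0, new interval: [1.000000, 1.625000]
Iteration 2:
  c_2 = (1.000000 + 1.625000)/2 = 1.312500
  f(c_2) = f(1.312500) = -0.007206
  f(a) × f(c) ≥ 0, new interval: [1.312500, 1.625000]
Iteration 3:
  c_3 = (1.312500 + 1.625000)/2 = 1.468750
  f(c_3) = f(1.468750) = 0.186575
  f(a) × f(c) < 0, new interval: [1.312500, 1.468750]
Iteration 4:
  c_4 = (1.312500 + 1.468750)/2 = 1.390625
  f(c_4) = f(1.390625) = 0.083522
  f(a) × f(c) < 0, new interval: [1.312500, 1.390625]
Iteration 5:
  c_5 = (1.312500 + 1.390625)/2 = 1.351562
  f(c_5) = f(1.351562) = 0.036736
  f(a) × f(c) < 0, new interval: [1.312500, 1.351562]
Iteration 6:
  c_6 = (1.312500 + 1.351562)/2 = 1.332031
  f(c_6) = f(1.332031) = 0.014424
  f(a) × f(c) < 0, new interval: [1.312500, 1.332031]
Iteration 7:
  c_7 = (1.312500 + 1.332031)/2 = 1.322266
  f(c_7) = f(1.322266) = 0.003526
  f(a) × f(c) < 0, new interval: [1.312500, 1.322266]

After 7 iteration(s), the approximation is c_7 = 1.322266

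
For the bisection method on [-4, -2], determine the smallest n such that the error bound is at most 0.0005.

We need (b-a)/2^n ≤ 0.0005
(-2 - (-4))/2^n ≤ 0.0005
2/2^n ≤ 0.0005
2^n ≥ 4000
n ≥ log₂(4000) = 11.97
n ≥ 12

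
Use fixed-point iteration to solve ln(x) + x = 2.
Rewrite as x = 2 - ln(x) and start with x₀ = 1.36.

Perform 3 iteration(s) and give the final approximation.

Equation: ln(x) + x = 2
Fixed-point form: x = 2 - ln(x)
x₀ = 1.36

x_1 = g(1.360000) = 1.692515
x_2 = g(1.692515) = 1.473784
x_3 = g(1.473784) = 1.612167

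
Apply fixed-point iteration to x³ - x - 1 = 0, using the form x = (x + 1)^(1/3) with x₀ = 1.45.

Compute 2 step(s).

Equation: x³ - x - 1 = 0
Fixed-point form: x = (x + 1)^(1/3)
x₀ = 1.45

x_1 = g(1.450000) = 1.348100
x_2 = g(1.348100) = 1.329144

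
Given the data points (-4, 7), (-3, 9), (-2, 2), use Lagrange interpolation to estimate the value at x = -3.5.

Lagrange interpolation formula:
P(x) = Σ yᵢ × Lᵢ(x)
where Lᵢ(x) = Π_{j≠i} (x - xⱼ)/(xᵢ - xⱼ)

L_0(-3.5) = (-3.5 - (-3))/(-4 - (-3)) × (-3.5 - (-2))/(-4 - (-2)) = 0.375000
L_1(-3.5) = (-3.5 - (-4))/(-3 - (-4)) × (-3.5 - (-2))/(-3 - (-2)) = 0.750000
L_2(-3.5) = (-3.5 - (-4))/(-2 - (-4)) × (-3.5 - (-3))/(-2 - (-3)) = -0.125000

P(-3.5) = 7×L_0(-3.5) + 9×L_1(-3.5) + 2×L_2(-3.5)
P(-3.5) = 9.125000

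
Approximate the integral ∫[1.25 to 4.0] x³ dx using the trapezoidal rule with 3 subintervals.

f(x) = x³
a = 1.25, b = 4.0, n = 3
h = (b - a)/n = 0.916667

Trapezoidal rule: (h/2)[f(x₀) + 2f(x₁) + 2f(x₂) + ... + f(xₙ)]

x_0 = 1.2500, f(x_0) = 1.953125, coefficient = 1
x_1 = 2.1667, f(x_1) = 10.171296, coefficient = 2
x_2 = 3.0833, f(x_2) = 29.313079, coefficient = 2
x_3 = 4.0000, f(x_3) = 64.000000, coefficient = 1

I ≈ (0.916667/2) × 144.921875 = 66.422526
Exact value: 63.389648
Error: 3.032878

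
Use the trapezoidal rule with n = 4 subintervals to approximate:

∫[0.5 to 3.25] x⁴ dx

f(x) = x⁴
a = 0.5, b = 3.25, n = 4
h = (b - a)/n = 0.687500

Trapezoidal rule: (h/2)[f(x₀) + 2f(x₁) + 2f(x₂) + ... + f(xₙ)]

x_0 = 0.5000, f(x_0) = 0.062500, coefficient = 1
x_1 = 1.1875, f(x_1) = 1.988541, coefficient = 2
x_2 = 1.8750, f(x_2) = 12.359619, coefficient = 2
x_3 = 2.5625, f(x_3) = 43.117691, coefficient = 2
x_4 = 3.2500, f(x_4) = 111.566406, coefficient = 1

I ≈ (0.687500/2) × 226.560608 = 77.880209
Exact value: 72.511914
Error: 5.368295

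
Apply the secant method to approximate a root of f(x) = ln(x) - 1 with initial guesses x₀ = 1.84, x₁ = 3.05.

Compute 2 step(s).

f(x) = ln(x) - 1
x₀ = 1.84, x₁ = 3.05

Secant formula: x_{n+1} = x_n - f(x_n)(x_n - x_{n-1})/(f(x_n) - f(x_{n-1}))

Iteration 1:
  f(1.840000) = -0.390234
  f(3.050000) = 0.115142
  x_2 = 3.050000 - 0.115142×(3.050000 - 1.840000)/(0.115142 - (-0.390234))
       = 2.774321
Iteration 2:
  f(3.050000) = 0.115142
  f(2.774321) = 0.020406
  x_3 = 2.774321 - 0.020406×(2.774321 - 3.050000)/(0.020406 - 0.115142)
       = 2.714940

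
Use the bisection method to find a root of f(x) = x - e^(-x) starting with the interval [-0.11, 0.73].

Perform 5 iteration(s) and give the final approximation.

f(x) = x - e^(-x)
Initial interval: [-0.11, 0.73]

Iteration 1:
  c_1 = (-0.110000 + 0.730000)/2 = 0.310000
  f(c_1) = f(0.310000) = -0.423447
  f(a) × f(c) ≥ 0, new interval: [0.310000, 0.730000]
Iteration 2:
  c_2 = (0.310000 + 0.730000)/2 = 0.520000
  f(c_2) = f(0.520000) = -0.074521
  f(a) × f(c) ≥ 0, new interval: [0.520000, 0.730000]
Iteration 3:
  c_3 = (0.520000 + 0.730000)/2 = 0.625000
  f(c_3) = f(0.625000) = 0.089739
  f(a) × f(c) < 0, new interval: [0.520000, 0.625000]
Iteration 4:
  c_4 = (0.520000 + 0.625000)/2 = 0.572500
  f(c_4) = f(0.572500) = 0.008387
  f(a) × f(c) < 0, new interval: [0.520000, 0.572500]
Iteration 5:
  c_5 = (0.520000 + 0.572500)/2 = 0.546250
  f(c_5) = f(0.546250) = -0.032867
  f(a) × f(c) ≥ 0, new interval: [0.546250, 0.572500]

After 5 iteration(s), the approximation is c_5 = 0.546250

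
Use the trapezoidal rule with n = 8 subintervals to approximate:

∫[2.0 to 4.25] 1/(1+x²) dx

f(x) = 1/(1+x²)
a = 2.0, b = 4.25, n = 8
h = (b - a)/n = 0.281250

Trapezoidal rule: (h/2)[f(x₀) + 2f(x₁) + 2f(x₂) + ... + f(xₙ)]

x_0 = 2.0000, f(x_0) = 0.200000, coefficient = 1
x_1 = 2.2812, f(x_1) = 0.161184, coefficient = 2
x_2 = 2.5625, f(x_2) = 0.132163, coefficient = 2
x_3 = 2.8438, f(x_3) = 0.110048, coefficient = 2
x_4 = 3.1250, f(x_4) = 0.092888, coefficient = 2
x_5 = 3.4062, f(x_5) = 0.079349, coefficient = 2
x_6 = 3.6875, f(x_6) = 0.068504, coefficient = 2
x_7 = 3.9688, f(x_7) = 0.059698, coefficient = 2
x_8 = 4.2500, f(x_8) = 0.052459, coefficient = 1

I ≈ (0.281250/2) × 1.660128 = 0.233456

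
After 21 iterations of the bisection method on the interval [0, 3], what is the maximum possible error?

Bisection error bound: |error| ≤ (b-a)/2^n
|error| ≤ (3 - 0)/2^21 = 3/2^21
|error| ≤ 0.0000014305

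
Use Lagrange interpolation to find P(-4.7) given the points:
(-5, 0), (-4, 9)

Lagrange interpolation formula:
P(x) = Σ yᵢ × Lᵢ(x)
where Lᵢ(x) = Π_{j≠i} (x - xⱼ)/(xᵢ - xⱼ)

L_0(-4.7) = (-4.7 - (-4))/(-5 - (-4)) = 0.700000
L_1(-4.7) = (-4.7 - (-5))/(-4 - (-5)) = 0.300000

P(-4.7) = 0×L_0(-4.7) + 9×L_1(-4.7)
P(-4.7) = 2.700000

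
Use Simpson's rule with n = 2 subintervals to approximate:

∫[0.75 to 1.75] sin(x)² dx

f(x) = sin(x)²
a = 0.75, b = 1.75, n = 2
h = (b - a)/n = 0.500000

Simpson's rule: (h/3)[f(x₀) + 4f(x₁) + 2f(x₂) + ... + f(xₙ)]

x_0 = 0.7500, f(x_0) = 0.464631, coefficient = 1
x_1 = 1.2500, f(x_1) = 0.900572, coefficient = 4
x_2 = 1.7500, f(x_2) = 0.968228, coefficient = 1

I ≈ (0.500000/3) × 5.035147 = 0.839191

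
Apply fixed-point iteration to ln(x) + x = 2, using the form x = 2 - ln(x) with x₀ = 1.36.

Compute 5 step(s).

Equation: ln(x) + x = 2
Fixed-point form: x = 2 - ln(x)
x₀ = 1.36

x_1 = g(1.360000) = 1.692515
x_2 = g(1.692515) = 1.473784
x_3 = g(1.473784) = 1.612167
x_4 = g(1.612167) = 1.522421
x_5 = g(1.522421) = 1.579698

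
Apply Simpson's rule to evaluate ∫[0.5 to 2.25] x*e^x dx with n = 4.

f(x) = x*e^x
a = 0.5, b = 2.25, n = 4
h = (b - a)/n = 0.437500

Simpson's rule: (h/3)[f(x₀) + 4f(x₁) + 2f(x₂) + ... + f(xₙ)]

x_0 = 0.5000, f(x_0) = 0.824361, coefficient = 1
x_1 = 0.9375, f(x_1) = 2.393990, coefficient = 4
x_2 = 1.3750, f(x_2) = 5.438230, coefficient = 2
x_3 = 1.8125, f(x_3) = 11.102909, coefficient = 4
x_4 = 2.2500, f(x_4) = 21.347406, coefficient = 1

I ≈ (0.437500/3) × 87.035822 = 12.692724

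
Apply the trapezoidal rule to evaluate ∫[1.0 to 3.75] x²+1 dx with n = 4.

f(x) = x²+1
a = 1.0, b = 3.75, n = 4
h = (b - a)/n = 0.687500

Trapezoidal rule: (h/2)[f(x₀) + 2f(x₁) + 2f(x₂) + ... + f(xₙ)]

x_0 = 1.0000, f(x_0) = 2.000000, coefficient = 1
x_1 = 1.6875, f(x_1) = 3.847656, coefficient = 2
x_2 = 2.3750, f(x_2) = 6.640625, coefficient = 2
x_3 = 3.0625, f(x_3) = 10.378906, coefficient = 2
x_4 = 3.7500, f(x_4) = 15.062500, coefficient = 1

I ≈ (0.687500/2) × 58.796875 = 20.211426
Exact value: 19.994792
Error: 0.216634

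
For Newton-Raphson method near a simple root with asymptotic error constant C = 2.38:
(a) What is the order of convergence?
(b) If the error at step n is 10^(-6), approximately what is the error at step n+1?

(a) Newton-Raphson has quadratic (order 2) convergence near simple roots.
    This means |e_{n+1}| ≈ C|e_n|².

(b) With |e_n| = 10^(-6) and C = 2.38:
    |e_{n+1}| ≈ 2.38 × (10^(-6))² = 2.38 × 10^(-12)

(a) 2 (quadratic); (b) |e_{n+1}| ≈ 2.380e-12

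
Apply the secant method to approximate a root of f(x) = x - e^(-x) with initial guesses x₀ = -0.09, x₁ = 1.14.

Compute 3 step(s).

f(x) = x - e^(-x)
x₀ = -0.09, x₁ = 1.14

Secant formula: x_{n+1} = x_n - f(x_n)(x_n - x_{n-1})/(f(x_n) - f(x_{n-1}))

Iteration 1:
  f(-0.090000) = -1.184174
  f(1.140000) = 0.820181
  x_2 = 1.140000 - 0.820181×(1.140000 - (-0.090000))/(0.820181 - (-1.184174))
       = 0.636685
Iteration 2:
  f(1.140000) = 0.820181
  f(0.636685) = 0.107641
  x_3 = 0.636685 - 0.107641×(0.636685 - 1.140000)/(0.107641 - 0.820181)
       = 0.560650
Iteration 3:
  f(0.636685) = 0.107641
  f(0.560650) = -0.010187
  x_4 = 0.560650 - (-0.010187)×(0.560650 - 0.636685)/(-0.010187 - 0.107641)
       = 0.567224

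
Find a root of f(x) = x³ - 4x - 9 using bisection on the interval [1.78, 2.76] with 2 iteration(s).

f(x) = x³ - 4x - 9
Initial interval: [1.78, 2.76]

Iteration 1:
  c_1 = (1.780000 + 2.760000)/2 = 2.270000
  f(c_1) = f(2.270000) = -6.382917
  f(a) × f(c) ≥ 0, new interval: [2.270000, 2.760000]
Iteration 2:
  c_2 = (2.270000 + 2.760000)/2 = 2.515000
  f(c_2) = f(2.515000) = -3.152059
  f(a) × f(c) ≥ 0, new interval: [2.515000, 2.760000]

After 2 iteration(s), the approximation is c_2 = 2.515000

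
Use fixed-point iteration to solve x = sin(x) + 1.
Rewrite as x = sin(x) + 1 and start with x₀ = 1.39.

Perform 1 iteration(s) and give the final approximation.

Equation: x = sin(x) + 1
Fixed-point form: x = sin(x) + 1
x₀ = 1.39

x_1 = g(1.390000) = 1.983701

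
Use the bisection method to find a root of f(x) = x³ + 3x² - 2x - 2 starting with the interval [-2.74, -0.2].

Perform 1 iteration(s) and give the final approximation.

f(x) = x³ + 3x² - 2x - 2
Initial interval: [-2.74, -0.2]

Iteration 1:
  c_1 = (-2.740000 + (-0.200000))/2 = -1.470000
  f(c_1) = f(-1.470000) = 4.246177
  f(a) × f(c) ≥ 0, new interval: [-1.470000, -0.200000]

After 1 iteration(s), the approximation is c_1 = -1.470000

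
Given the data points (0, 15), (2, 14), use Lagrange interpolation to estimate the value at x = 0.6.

Lagrange interpolation formula:
P(x) = Σ yᵢ × Lᵢ(x)
where Lᵢ(x) = Π_{j≠i} (x - xⱼ)/(xᵢ - xⱼ)

L_0(0.6) = (0.6 - 2)/(0 - 2) = 0.700000
L_1(0.6) = (0.6 - 0)/(2 - 0) = 0.300000

P(0.6) = 15×L_0(0.6) + 14×L_1(0.6)
P(0.6) = 14.700000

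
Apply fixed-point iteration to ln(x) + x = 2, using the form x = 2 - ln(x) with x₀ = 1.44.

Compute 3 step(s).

Equation: ln(x) + x = 2
Fixed-point form: x = 2 - ln(x)
x₀ = 1.44

x_1 = g(1.440000) = 1.635357
x_2 = g(1.635357) = 1.508139
x_3 = g(1.508139) = 1.589124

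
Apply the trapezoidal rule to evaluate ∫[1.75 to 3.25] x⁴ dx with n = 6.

f(x) = x⁴
a = 1.75, b = 3.25, n = 6
h = (b - a)/n = 0.250000

Trapezoidal rule: (h/2)[f(x₀) + 2f(x₁) + 2f(x₂) + ... + f(xₙ)]

x_0 = 1.7500, f(x_0) = 9.378906, coefficient = 1
x_1 = 2.0000, f(x_1) = 16.000000, coefficient = 2
x_2 = 2.2500, f(x_2) = 25.628906, coefficient = 2
x_3 = 2.5000, f(x_3) = 39.062500, coefficient = 2
x_4 = 2.7500, f(x_4) = 57.191406, coefficient = 2
x_5 = 3.0000, f(x_5) = 81.000000, coefficient = 2
x_6 = 3.2500, f(x_6) = 111.566406, coefficient = 1

I ≈ (0.250000/2) × 558.710938 = 69.838867
Exact value: 69.235547
Error: 0.603320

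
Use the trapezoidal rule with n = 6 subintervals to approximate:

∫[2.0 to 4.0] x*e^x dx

f(x) = x*e^x
a = 2.0, b = 4.0, n = 6
h = (b - a)/n = 0.333333

Trapezoidal rule: (h/2)[f(x₀) + 2f(x₁) + 2f(x₂) + ... + f(xₙ)]

x_0 = 2.0000, f(x_0) = 14.778112, coefficient = 1
x_1 = 2.3333, f(x_1) = 24.061937, coefficient = 2
x_2 = 2.6667, f(x_2) = 38.378443, coefficient = 2
x_3 = 3.0000, f(x_3) = 60.256611, coefficient = 2
x_4 = 3.3333, f(x_4) = 93.438750, coefficient = 2
x_5 = 3.6667, f(x_5) = 143.444708, coefficient = 2
x_6 = 4.0000, f(x_6) = 218.392600, coefficient = 1

I ≈ (0.333333/2) × 952.331608 = 158.721935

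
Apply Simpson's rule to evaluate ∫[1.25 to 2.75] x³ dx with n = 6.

f(x) = x³
a = 1.25, b = 2.75, n = 6
h = (b - a)/n = 0.250000

Simpson's rule: (h/3)[f(x₀) + 4f(x₁) + 2f(x₂) + ... + f(xₙ)]

x_0 = 1.2500, f(x_0) = 1.953125, coefficient = 1
x_1 = 1.5000, f(x_1) = 3.375000, coefficient = 4
x_2 = 1.7500, f(x_2) = 5.359375, coefficient = 2
x_3 = 2.0000, f(x_3) = 8.000000, coefficient = 4
x_4 = 2.2500, f(x_4) = 11.390625, coefficient = 2
x_5 = 2.5000, f(x_5) = 15.625000, coefficient = 4
x_6 = 2.7500, f(x_6) = 20.796875, coefficient = 1

I ≈ (0.250000/3) × 164.250000 = 13.687500
Exact value: 13.687500
Error: 0.000000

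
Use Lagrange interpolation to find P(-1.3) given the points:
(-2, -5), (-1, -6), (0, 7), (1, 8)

Lagrange interpolation formula:
P(x) = Σ yᵢ × Lᵢ(x)
where Lᵢ(x) = Π_{j≠i} (x - xⱼ)/(xᵢ - xⱼ)

L_0(-1.3) = (-1.3 - (-1))/(-2 - (-1)) × (-1.3 - 0)/(-2 - 0) × (-1.3 - 1)/(-2 - 1) = 0.149500
L_1(-1.3) = (-1.3 - (-2))/(-1 - (-2)) × (-1.3 - 0)/(-1 - 0) × (-1.3 - 1)/(-1 - 1) = 1.046500
L_2(-1.3) = (-1.3 - (-2))/(0 - (-2)) × (-1.3 - (-1))/(0 - (-1)) × (-1.3 - 1)/(0 - 1) = -0.241500
L_3(-1.3) = (-1.3 - (-2))/(1 - (-2)) × (-1.3 - (-1))/(1 - (-1)) × (-1.3 - 0)/(1 - 0) = 0.045500

P(-1.3) = (-5)×L_0(-1.3) + (-6)×L_1(-1.3) + 7×L_2(-1.3) + 8×L_3(-1.3)
P(-1.3) = -8.353000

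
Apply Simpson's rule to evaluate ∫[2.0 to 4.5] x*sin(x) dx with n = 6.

f(x) = x*sin(x)
a = 2.0, b = 4.5, n = 6
h = (b - a)/n = 0.416667

Simpson's rule: (h/3)[f(x₀) + 4f(x₁) + 2f(x₂) + ... + f(xₙ)]

x_0 = 2.0000, f(x_0) = 1.818595, coefficient = 1
x_1 = 2.4167, f(x_1) = 1.602443, coefficient = 4
x_2 = 2.8333, f(x_2) = 0.859635, coefficient = 2
x_3 = 3.2500, f(x_3) = -0.351634, coefficient = 4
x_4 = 3.6667, f(x_4) = -1.838016, coefficient = 2
x_5 = 4.0833, f(x_5) = -3.301716, coefficient = 4
x_6 = 4.5000, f(x_6) = -4.398886, coefficient = 1

I ≈ (0.416667/3) × -12.740680 = -1.769539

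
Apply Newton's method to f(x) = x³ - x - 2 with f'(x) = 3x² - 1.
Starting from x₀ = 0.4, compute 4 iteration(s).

f(x) = x³ - x - 2
f'(x) = 3x² - 1
x₀ = 0.4

Newton-Raphson formula: x_{n+1} = x_n - f(x_n)/f'(x_n)

Iteration 1:
  f(0.400000) = -2.336000
  f'(0.400000) = -0.520000
  x_1 = 0.400000 - (-2.336000)/(-0.520000) = -4.092308
Iteration 2:
  f(-4.092308) = -66.441497
  f'(-4.092308) = 49.240947
  x_2 = -4.092308 - (-66.441497)/49.240947 = -2.742994
Iteration 3:
  f(-2.742994) = -19.895331
  f'(-2.742994) = 21.572044
  x_3 = -2.742994 - (-19.895331)/21.572044 = -1.820720
Iteration 4:
  f(-1.820720) = -6.215005
  f'(-1.820720) = 8.945063
  x_4 = -1.820720 - (-6.215005)/8.945063 = -1.125923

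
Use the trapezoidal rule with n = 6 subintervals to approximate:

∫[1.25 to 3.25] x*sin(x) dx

f(x) = x*sin(x)
a = 1.25, b = 3.25, n = 6
h = (b - a)/n = 0.333333

Trapezoidal rule: (h/2)[f(x₀) + 2f(x₁) + 2f(x₂) + ... + f(xₙ)]

x_0 = 1.2500, f(x_0) = 1.186231, coefficient = 1
x_1 = 1.5833, f(x_1) = 1.583209, coefficient = 2
x_2 = 1.9167, f(x_2) = 1.803163, coefficient = 2
x_3 = 2.2500, f(x_3) = 1.750665, coefficient = 2
x_4 = 2.5833, f(x_4) = 1.368419, coefficient = 2
x_5 = 2.9167, f(x_5) = 0.650516, coefficient = 2
x_6 = 3.2500, f(x_6) = -0.351634, coefficient = 1

I ≈ (0.333333/2) × 15.146541 = 2.524423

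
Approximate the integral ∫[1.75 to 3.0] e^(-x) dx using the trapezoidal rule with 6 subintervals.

f(x) = e^(-x)
a = 1.75, b = 3.0, n = 6
h = (b - a)/n = 0.208333

Trapezoidal rule: (h/2)[f(x₀) + 2f(x₁) + 2f(x₂) + ... + f(xₙ)]

x_0 = 1.7500, f(x_0) = 0.173774, coefficient = 1
x_1 = 1.9583, f(x_1) = 0.141093, coefficient = 2
x_2 = 2.1667, f(x_2) = 0.114559, coefficient = 2
x_3 = 2.3750, f(x_3) = 0.093014, coefficient = 2
x_4 = 2.5833, f(x_4) = 0.075522, coefficient = 2
x_5 = 2.7917, f(x_5) = 0.061319, coefficient = 2
x_6 = 3.0000, f(x_6) = 0.049787, coefficient = 1

I ≈ (0.208333/2) × 1.194576 = 0.124435
Exact value: 0.123987
Error: 0.000448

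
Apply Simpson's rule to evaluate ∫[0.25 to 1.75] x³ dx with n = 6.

f(x) = x³
a = 0.25, b = 1.75, n = 6
h = (b - a)/n = 0.250000

Simpson's rule: (h/3)[f(x₀) + 4f(x₁) + 2f(x₂) + ... + f(xₙ)]

x_0 = 0.2500, f(x_0) = 0.015625, coefficient = 1
x_1 = 0.5000, f(x_1) = 0.125000, coefficient = 4
x_2 = 0.7500, f(x_2) = 0.421875, coefficient = 2
x_3 = 1.0000, f(x_3) = 1.000000, coefficient = 4
x_4 = 1.2500, f(x_4) = 1.953125, coefficient = 2
x_5 = 1.5000, f(x_5) = 3.375000, coefficient = 4
x_6 = 1.7500, f(x_6) = 5.359375, coefficient = 1

I ≈ (0.250000/3) × 28.125000 = 2.343750
Exact value: 2.343750
Error: 0.000000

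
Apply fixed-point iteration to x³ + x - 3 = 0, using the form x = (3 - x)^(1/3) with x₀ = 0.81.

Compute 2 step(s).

Equation: x³ + x - 3 = 0
Fixed-point form: x = (3 - x)^(1/3)
x₀ = 0.81

x_1 = g(0.810000) = 1.298618
x_2 = g(1.298618) = 1.193807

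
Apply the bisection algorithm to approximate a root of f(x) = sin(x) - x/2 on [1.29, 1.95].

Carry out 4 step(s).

f(x) = sin(x) - x/2
Initial interval: [1.29, 1.95]

Iteration 1:
  c_1 = (1.290000 + 1.950000)/2 = 1.620000
  f(c_1) = f(1.620000) = 0.188790
  f(a) × f(c) ≥ 0, new interval: [1.620000, 1.950000]
Iteration 2:
  c_2 = (1.620000 + 1.950000)/2 = 1.785000
  f(c_2) = f(1.785000) = 0.084646
  f(a) × f(c) ≥ 0, new interval: [1.785000, 1.950000]
Iteration 3:
  c_3 = (1.785000 + 1.950000)/2 = 1.867500
  f(c_3) = f(1.867500) = 0.022555
  f(a) × f(c) ≥ 0, new interval: [1.867500, 1.950000]
Iteration 4:
  c_4 = (1.867500 + 1.950000)/2 = 1.908750
  f(c_4) = f(1.908750) = -0.010940
  f(a) × f(c) < 0, new interval: [1.867500, 1.908750]

After 4 iteration(s), the approximation is c_4 = 1.908750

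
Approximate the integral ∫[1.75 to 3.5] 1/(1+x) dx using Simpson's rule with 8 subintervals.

f(x) = 1/(1+x)
a = 1.75, b = 3.5, n = 8
h = (b - a)/n = 0.218750

Simpson's rule: (h/3)[f(x₀) + 4f(x₁) + 2f(x₂) + ... + f(xₙ)]

x_0 = 1.7500, f(x_0) = 0.363636, coefficient = 1
x_1 = 1.9688, f(x_1) = 0.336842, coefficient = 4
x_2 = 2.1875, f(x_2) = 0.313725, coefficient = 2
x_3 = 2.4062, f(x_3) = 0.293578, coefficient = 4
x_4 = 2.6250, f(x_4) = 0.275862, coefficient = 2
x_5 = 2.8438, f(x_5) = 0.260163, coefficient = 4
x_6 = 3.0625, f(x_6) = 0.246154, coefficient = 2
x_7 = 3.2812, f(x_7) = 0.233577, coefficient = 4
x_8 = 3.5000, f(x_8) = 0.222222, coefficient = 1

I ≈ (0.218750/3) × 6.753979 = 0.492478
Exact value: 0.492476
Error: 0.000001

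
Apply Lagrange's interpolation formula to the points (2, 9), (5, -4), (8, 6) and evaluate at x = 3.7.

Lagrange interpolation formula:
P(x) = Σ yᵢ × Lᵢ(x)
where Lᵢ(x) = Π_{j≠i} (x - xⱼ)/(xᵢ - xⱼ)

L_0(3.7) = (3.7 - 5)/(2 - 5) × (3.7 - 8)/(2 - 8) = 0.310556
L_1(3.7) = (3.7 - 2)/(5 - 2) × (3.7 - 8)/(5 - 8) = 0.812222
L_2(3.7) = (3.7 - 2)/(8 - 2) × (3.7 - 5)/(8 - 5) = -0.122778

P(3.7) = 9×L_0(3.7) + (-4)×L_1(3.7) + 6×L_2(3.7)
P(3.7) = -1.190556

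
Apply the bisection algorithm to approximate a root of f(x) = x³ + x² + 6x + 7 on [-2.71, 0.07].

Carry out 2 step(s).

f(x) = x³ + x² + 6x + 7
Initial interval: [-2.71, 0.07]

Iteration 1:
  c_1 = (-2.710000 + 0.070000)/2 = -1.320000
  f(c_1) = f(-1.320000) = -1.477568
  f(a) × f(c) ≥ 0, new interval: [-1.320000, 0.070000]
Iteration 2:
  c_2 = (-1.320000 + 0.070000)/2 = -0.625000
  f(c_2) = f(-0.625000) = 3.396484
  f(a) × f(c) < 0, new interval: [-1.320000, -0.625000]

After 2 iteration(s), the approximation is c_2 = -0.625000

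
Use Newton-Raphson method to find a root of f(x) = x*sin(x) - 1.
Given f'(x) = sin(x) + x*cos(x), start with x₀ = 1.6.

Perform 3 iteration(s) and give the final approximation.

f(x) = x*sin(x) - 1
f'(x) = sin(x) + x*cos(x)
x₀ = 1.6

Newton-Raphson formula: x_{n+1} = x_n - f(x_n)/f'(x_n)

Iteration 1:
  f(1.600000) = 0.599318
  f'(1.600000) = 0.952854
  x_1 = 1.600000 - 0.599318/0.952854 = 0.971029
Iteration 2:
  f(0.971029) = -0.198448
  f'(0.971029) = 1.373565
  x_2 = 0.971029 - (-0.198448)/1.373565 = 1.115505
Iteration 3:
  f(1.115505) = 0.001872
  f'(1.115505) = 1.388647
  x_3 = 1.115505 - 0.001872/1.388647 = 1.114157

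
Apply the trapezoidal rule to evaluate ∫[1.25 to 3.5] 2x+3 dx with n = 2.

f(x) = 2x+3
a = 1.25, b = 3.5, n = 2
h = (b - a)/n = 1.125000

Trapezoidal rule: (h/2)[f(x₀) + 2f(x₁) + 2f(x₂) + ... + f(xₙ)]

x_0 = 1.2500, f(x_0) = 5.500000, coefficient = 1
x_1 = 2.3750, f(x_1) = 7.750000, coefficient = 2
x_2 = 3.5000, f(x_2) = 10.000000, coefficient = 1

I ≈ (1.125000/2) × 31.000000 = 17.437500
Exact value: 17.437500
Error: 0.000000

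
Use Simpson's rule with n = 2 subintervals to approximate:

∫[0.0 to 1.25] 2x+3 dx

f(x) = 2x+3
a = 0.0, b = 1.25, n = 2
h = (b - a)/n = 0.625000

Simpson's rule: (h/3)[f(x₀) + 4f(x₁) + 2f(x₂) + ... + f(xₙ)]

x_0 = 0.0000, f(x_0) = 3.000000, coefficient = 1
x_1 = 0.6250, f(x_1) = 4.250000, coefficient = 4
x_2 = 1.2500, f(x_2) = 5.500000, coefficient = 1

I ≈ (0.625000/3) × 25.500000 = 5.312500
Exact value: 5.312500
Error: 0.000000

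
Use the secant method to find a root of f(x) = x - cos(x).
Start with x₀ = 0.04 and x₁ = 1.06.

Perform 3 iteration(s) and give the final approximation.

f(x) = x - cos(x)
x₀ = 0.04, x₁ = 1.06

Secant formula: x_{n+1} = x_n - f(x_n)(x_n - x_{n-1})/(f(x_n) - f(x_{n-1}))

Iteration 1:
  f(0.040000) = -0.959200
  f(1.060000) = 0.571128
  x_2 = 1.060000 - 0.571128×(1.060000 - 0.040000)/(0.571128 - (-0.959200))
       = 0.679330
Iteration 2:
  f(1.060000) = 0.571128
  f(0.679330) = -0.098664
  x_3 = 0.679330 - (-0.098664)×(0.679330 - 1.060000)/(-0.098664 - 0.571128)
       = 0.735405
Iteration 3:
  f(0.679330) = -0.098664
  f(0.735405) = -0.006155
  x_4 = 0.735405 - (-0.006155)×(0.735405 - 0.679330)/(-0.006155 - (-0.098664))
       = 0.739135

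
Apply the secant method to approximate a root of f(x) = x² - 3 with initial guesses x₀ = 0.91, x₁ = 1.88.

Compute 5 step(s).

f(x) = x² - 3
x₀ = 0.91, x₁ = 1.88

Secant formula: x_{n+1} = x_n - f(x_n)(x_n - x_{n-1})/(f(x_n) - f(x_{n-1}))

Iteration 1:
  f(0.910000) = -2.171900
  f(1.880000) = 0.534400
  x_2 = 1.880000 - 0.534400×(1.880000 - 0.910000)/(0.534400 - (-2.171900))
       = 1.688459
Iteration 2:
  f(1.880000) = 0.534400
  f(1.688459) = -0.149107
  x_3 = 1.688459 - (-0.149107)×(1.688459 - 1.880000)/(-0.149107 - 0.534400)
       = 1.730243
Iteration 3:
  f(1.688459) = -0.149107
  f(1.730243) = -0.006258
  x_4 = 1.730243 - (-0.006258)×(1.730243 - 1.688459)/(-0.006258 - (-0.149107))
       = 1.732074
Iteration 4:
  f(1.730243) = -0.006258
  f(1.732074) = 0.000080
  x_5 = 1.732074 - 0.000080×(1.732074 - 1.730243)/(0.000080 - (-0.006258))
       = 1.732051
Iteration 5:
  f(1.732074) = 0.000080
  f(1.732051) = 0.000000
  x_6 = 1.732051 - 0.000000×(1.732051 - 1.732074)/(0.000000 - 0.000080)
       = 1.732051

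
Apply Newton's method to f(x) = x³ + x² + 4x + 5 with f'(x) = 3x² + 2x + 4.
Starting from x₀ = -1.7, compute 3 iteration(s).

f(x) = x³ + x² + 4x + 5
f'(x) = 3x² + 2x + 4
x₀ = -1.7

Newton-Raphson formula: x_{n+1} = x_n - f(x_n)/f'(x_n)

Iteration 1:
  f(-1.700000) = -3.823000
  f'(-1.700000) = 9.270000
  x_1 = -1.700000 - (-3.823000)/9.270000 = -1.287594
Iteration 2:
  f(-1.287594) = -0.627180
  f'(-1.287594) = 6.398509
  x_2 = -1.287594 - (-0.627180)/6.398509 = -1.189575
Iteration 3:
  f(-1.189575) = -0.026563
  f'(-1.189575) = 5.866114
  x_3 = -1.189575 - (-0.026563)/5.866114 = -1.185046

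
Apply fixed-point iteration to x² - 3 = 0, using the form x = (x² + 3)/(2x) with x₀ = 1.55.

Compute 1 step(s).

Equation: x² - 3 = 0
Fixed-point form: x = (x² + 3)/(2x)
x₀ = 1.55

x_1 = g(1.550000) = 1.742742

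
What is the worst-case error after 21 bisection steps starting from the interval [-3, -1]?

Bisection error bound: |error| ≤ (b-a)/2^n
|error| ≤ (-1 - (-3))/2^21 = 2/2^21
|error| ≤ 0.0000009537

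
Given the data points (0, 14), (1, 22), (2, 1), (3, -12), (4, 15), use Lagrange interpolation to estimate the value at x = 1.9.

Lagrange interpolation formula:
P(x) = Σ yᵢ × Lᵢ(x)
where Lᵢ(x) = Π_{j≠i} (x - xⱼ)/(xᵢ - xⱼ)

L_0(1.9) = (1.9 - 1)/(0 - 1) × (1.9 - 2)/(0 - 2) × (1.9 - 3)/(0 - 3) × (1.9 - 4)/(0 - 4) = -0.008663
L_1(1.9) = (1.9 - 0)/(1 - 0) × (1.9 - 2)/(1 - 2) × (1.9 - 3)/(1 - 3) × (1.9 - 4)/(1 - 4) = 0.073150
L_2(1.9) = (1.9 - 0)/(2 - 0) × (1.9 - 1)/(2 - 1) × (1.9 - 3)/(2 - 3) × (1.9 - 4)/(2 - 4) = 0.987525
L_3(1.9) = (1.9 - 0)/(3 - 0) × (1.9 - 1)/(3 - 1) × (1.9 - 2)/(3 - 2) × (1.9 - 4)/(3 - 4) = -0.059850
L_4(1.9) = (1.9 - 0)/(4 - 0) × (1.9 - 1)/(4 - 1) × (1.9 - 2)/(4 - 2) × (1.9 - 3)/(4 - 3) = 0.007838

P(1.9) = 14×L_0(1.9) + 22×L_1(1.9) + 1×L_2(1.9) + (-12)×L_3(1.9) + 15×L_4(1.9)
P(1.9) = 3.311313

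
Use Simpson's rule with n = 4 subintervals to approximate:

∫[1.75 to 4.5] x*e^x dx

f(x) = x*e^x
a = 1.75, b = 4.5, n = 4
h = (b - a)/n = 0.687500

Simpson's rule: (h/3)[f(x₀) + 4f(x₁) + 2f(x₂) + ... + f(xₙ)]

x_0 = 1.7500, f(x_0) = 10.070555, coefficient = 1
x_1 = 2.4375, f(x_1) = 27.895710, coefficient = 4
x_2 = 3.1250, f(x_2) = 71.124672, coefficient = 2
x_3 = 3.8125, f(x_3) = 172.566927, coefficient = 4
x_4 = 4.5000, f(x_4) = 405.077091, coefficient = 1

I ≈ (0.687500/3) × 1359.247538 = 311.494227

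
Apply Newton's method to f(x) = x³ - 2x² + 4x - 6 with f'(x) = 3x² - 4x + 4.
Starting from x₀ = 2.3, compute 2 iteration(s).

f(x) = x³ - 2x² + 4x - 6
f'(x) = 3x² - 4x + 4
x₀ = 2.3

Newton-Raphson formula: x_{n+1} = x_n - f(x_n)/f'(x_n)

Iteration 1:
  f(2.300000) = 4.787000
  f'(2.300000) = 10.670000
  x_1 = 2.300000 - 4.787000/10.670000 = 1.851359
Iteration 2:
  f(1.851359) = 0.895964
  f'(1.851359) = 6.877154
  x_2 = 1.851359 - 0.895964/6.877154 = 1.721078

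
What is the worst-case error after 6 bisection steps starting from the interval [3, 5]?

Bisection error bound: |error| ≤ (b-a)/2^n
|error| ≤ (5 - 3)/2^6 = 2/2^6
|error| ≤ 0.0312500000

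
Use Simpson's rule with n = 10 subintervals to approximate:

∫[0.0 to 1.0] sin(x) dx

f(x) = sin(x)
a = 0.0, b = 1.0, n = 10
h = (b - a)/n = 0.100000

Simpson's rule: (h/3)[f(x₀) + 4f(x₁) + 2f(x₂) + ... + f(xₙ)]

x_0 = 0.0000, f(x_0) = 0.000000, coefficient = 1
x_1 = 0.1000, f(x_1) = 0.099833, coefficient = 4
x_2 = 0.2000, f(x_2) = 0.198669, coefficient = 2
x_3 = 0.3000, f(x_3) = 0.295520, coefficient = 4
x_4 = 0.4000, f(x_4) = 0.389418, coefficient = 2
x_5 = 0.5000, f(x_5) = 0.479426, coefficient = 4
x_6 = 0.6000, f(x_6) = 0.564642, coefficient = 2
x_7 = 0.7000, f(x_7) = 0.644218, coefficient = 4
x_8 = 0.8000, f(x_8) = 0.717356, coefficient = 2
x_9 = 0.9000, f(x_9) = 0.783327, coefficient = 4
x_10 = 1.0000, f(x_10) = 0.841471, coefficient = 1

I ≈ (0.100000/3) × 13.790938 = 0.459698
Exact value: 0.459698
Error: 0.000000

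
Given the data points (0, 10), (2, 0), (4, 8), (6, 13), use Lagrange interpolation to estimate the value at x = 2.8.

Lagrange interpolation formula:
P(x) = Σ yᵢ × Lᵢ(x)
where Lᵢ(x) = Π_{j≠i} (x - xⱼ)/(xᵢ - xⱼ)

L_0(2.8) = (2.8 - 2)/(0 - 2) × (2.8 - 4)/(0 - 4) × (2.8 - 6)/(0 - 6) = -0.064000
L_1(2.8) = (2.8 - 0)/(2 - 0) × (2.8 - 4)/(2 - 4) × (2.8 - 6)/(2 - 6) = 0.672000
L_2(2.8) = (2.8 - 0)/(4 - 0) × (2.8 - 2)/(4 - 2) × (2.8 - 6)/(4 - 6) = 0.448000
L_3(2.8) = (2.8 - 0)/(6 - 0) × (2.8 - 2)/(6 - 2) × (2.8 - 4)/(6 - 4) = -0.056000

P(2.8) = 10×L_0(2.8) + 0×L_1(2.8) + 8×L_2(2.8) + 13×L_3(2.8)
P(2.8) = 2.216000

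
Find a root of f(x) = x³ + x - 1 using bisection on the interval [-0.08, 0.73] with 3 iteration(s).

f(x) = x³ + x - 1
Initial interval: [-0.08, 0.73]

Iteration 1:
  c_1 = (-0.080000 + 0.730000)/2 = 0.325000
  f(c_1) = f(0.325000) = -0.640672
  f(a) × f(c) ≥ 0, new interval: [0.325000, 0.730000]
Iteration 2:
  c_2 = (0.325000 + 0.730000)/2 = 0.527500
  f(c_2) = f(0.527500) = -0.325720
  f(a) × f(c) ≥ 0, new interval: [0.527500, 0.730000]
Iteration 3:
  c_3 = (0.527500 + 0.730000)/2 = 0.628750
  f(c_3) = f(0.628750) = -0.122688
  f(a) × f(c) ≥ 0, new interval: [0.628750, 0.730000]

After 3 iteration(s), the approximation is c_3 = 0.628750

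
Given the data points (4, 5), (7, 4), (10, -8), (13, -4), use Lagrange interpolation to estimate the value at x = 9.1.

Lagrange interpolation formula:
P(x) = Σ yᵢ × Lᵢ(x)
where Lᵢ(x) = Π_{j≠i} (x - xⱼ)/(xᵢ - xⱼ)

L_0(9.1) = (9.1 - 7)/(4 - 7) × (9.1 - 10)/(4 - 10) × (9.1 - 13)/(4 - 13) = -0.045500
L_1(9.1) = (9.1 - 4)/(7 - 4) × (9.1 - 10)/(7 - 10) × (9.1 - 13)/(7 - 13) = 0.331500
L_2(9.1) = (9.1 - 4)/(10 - 4) × (9.1 - 7)/(10 - 7) × (9.1 - 13)/(10 - 13) = 0.773500
L_3(9.1) = (9.1 - 4)/(13 - 4) × (9.1 - 7)/(13 - 7) × (9.1 - 10)/(13 - 10) = -0.059500

P(9.1) = 5×L_0(9.1) + 4×L_1(9.1) + (-8)×L_2(9.1) + (-4)×L_3(9.1)
P(9.1) = -4.851500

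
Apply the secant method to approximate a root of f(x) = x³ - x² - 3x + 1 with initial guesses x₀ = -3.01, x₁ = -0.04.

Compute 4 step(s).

f(x) = x³ - x² - 3x + 1
x₀ = -3.01, x₁ = -0.04

Secant formula: x_{n+1} = x_n - f(x_n)(x_n - x_{n-1})/(f(x_n) - f(x_{n-1}))

Iteration 1:
  f(-3.010000) = -26.301001
  f(-0.040000) = 1.118336
  x_2 = -0.040000 - 1.118336×(-0.040000 - (-3.010000))/(1.118336 - (-26.301001))
       = -0.161136
Iteration 2:
  f(-0.040000) = 1.118336
  f(-0.161136) = 1.453258
  x_3 = -0.161136 - 1.453258×(-0.161136 - (-0.040000))/(1.453258 - 1.118336)
       = 0.364483
Iteration 3:
  f(-0.161136) = 1.453258
  f(0.364483) = -0.177875
  x_4 = 0.364483 - (-0.177875)×(0.364483 - (-0.161136))/(-0.177875 - 1.453258)
       = 0.307164
Iteration 4:
  f(0.364483) = -0.177875
  f(0.307164) = 0.013139
  x_5 = 0.307164 - 0.013139×(0.307164 - 0.364483)/(0.013139 - (-0.177875))
       = 0.311107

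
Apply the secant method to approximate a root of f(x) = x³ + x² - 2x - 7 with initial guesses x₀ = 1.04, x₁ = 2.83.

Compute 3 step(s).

f(x) = x³ + x² - 2x - 7
x₀ = 1.04, x₁ = 2.83

Secant formula: x_{n+1} = x_n - f(x_n)(x_n - x_{n-1})/(f(x_n) - f(x_{n-1}))

Iteration 1:
  f(1.040000) = -6.873536
  f(2.830000) = 18.014087
  x_2 = 2.830000 - 18.014087×(2.830000 - 1.040000)/(18.014087 - (-6.873536))
       = 1.534367
Iteration 2:
  f(2.830000) = 18.014087
  f(1.534367) = -4.102116
  x_3 = 1.534367 - (-4.102116)×(1.534367 - 2.830000)/(-4.102116 - 18.014087)
       = 1.774681
Iteration 3:
  f(1.534367) = -4.102116
  f(1.774681) = -1.810519
  x_4 = 1.774681 - (-1.810519)×(1.774681 - 1.534367)/(-1.810519 - (-4.102116))
       = 1.964546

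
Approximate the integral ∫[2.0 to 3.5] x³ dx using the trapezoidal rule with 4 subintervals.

f(x) = x³
a = 2.0, b = 3.5, n = 4
h = (b - a)/n = 0.375000

Trapezoidal rule: (h/2)[f(x₀) + 2f(x₁) + 2f(x₂) + ... + f(xₙ)]

x_0 = 2.0000, f(x_0) = 8.000000, coefficient = 1
x_1 = 2.3750, f(x_1) = 13.396484, coefficient = 2
x_2 = 2.7500, f(x_2) = 20.796875, coefficient = 2
x_3 = 3.1250, f(x_3) = 30.517578, coefficient = 2
x_4 = 3.5000, f(x_4) = 42.875000, coefficient = 1

I ≈ (0.375000/2) × 180.296875 = 33.805664
Exact value: 33.515625
Error: 0.290039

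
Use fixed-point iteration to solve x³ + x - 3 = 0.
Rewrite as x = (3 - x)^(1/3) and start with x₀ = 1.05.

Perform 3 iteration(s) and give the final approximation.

Equation: x³ + x - 3 = 0
Fixed-point form: x = (3 - x)^(1/3)
x₀ = 1.05

x_1 = g(1.050000) = 1.249333
x_2 = g(1.249333) = 1.205224
x_3 = g(1.205224) = 1.215262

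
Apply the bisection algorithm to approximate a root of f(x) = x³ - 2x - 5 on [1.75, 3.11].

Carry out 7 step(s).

f(x) = x³ - 2x - 5
Initial interval: [1.75, 3.11]

Iteration 1:
  c_1 = (1.750000 + 3.110000)/2 = 2.430000
  f(c_1) = f(2.430000) = 4.488907
  f(a) × f(c) < 0, new interval: [1.750000, 2.430000]
Iteration 2:
  c_2 = (1.750000 + 2.430000)/2 = 2.090000
  f(c_2) = f(2.090000) = -0.050671
  f(a) × f(c) ≥ 0, new interval: [2.090000, 2.430000]
Iteration 3:
  c_3 = (2.090000 + 2.430000)/2 = 2.260000
  f(c_3) = f(2.260000) = 2.023176
  f(a) × f(c) < 0, new interval: [2.090000, 2.260000]
Iteration 4:
  c_4 = (2.090000 + 2.260000)/2 = 2.175000
  f(c_4) = f(2.175000) = 0.939109
  f(a) × f(c) < 0, new interval: [2.090000, 2.175000]
Iteration 5:
  c_5 = (2.090000 + 2.175000)/2 = 2.132500
  f(c_5) = f(2.132500) = 0.432664
  f(a) × f(c) < 0, new interval: [2.090000, 2.132500]
Iteration 6:
  c_6 = (2.090000 + 2.132500)/2 = 2.111250
  f(c_6) = f(2.111250) = 0.188136
  f(a) × f(c) < 0, new interval: [2.090000, 2.111250]
Iteration 7:
  c_7 = (2.090000 + 2.111250)/2 = 2.100625
  f(c_7) = f(2.100625) = 0.068021
  f(a) × f(c) < 0, new interval: [2.090000, 2.100625]

After 7 iteration(s), the approximation is c_7 = 2.100625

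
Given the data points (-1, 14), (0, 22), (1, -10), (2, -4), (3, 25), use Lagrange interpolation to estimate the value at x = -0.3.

Lagrange interpolation formula:
P(x) = Σ yᵢ × Lᵢ(x)
where Lᵢ(x) = Π_{j≠i} (x - xⱼ)/(xᵢ - xⱼ)

L_0(-0.3) = (-0.3 - 0)/(-1 - 0) × (-0.3 - 1)/(-1 - 1) × (-0.3 - 2)/(-1 - 2) × (-0.3 - 3)/(-1 - 3) = 0.123337
L_1(-0.3) = (-0.3 - (-1))/(0 - (-1)) × (-0.3 - 1)/(0 - 1) × (-0.3 - 2)/(0 - 2) × (-0.3 - 3)/(0 - 3) = 1.151150
L_2(-0.3) = (-0.3 - (-1))/(1 - (-1)) × (-0.3 - 0)/(1 - 0) × (-0.3 - 2)/(1 - 2) × (-0.3 - 3)/(1 - 3) = -0.398475
L_3(-0.3) = (-0.3 - (-1))/(2 - (-1)) × (-0.3 - 0)/(2 - 0) × (-0.3 - 1)/(2 - 1) × (-0.3 - 3)/(2 - 3) = 0.150150
L_4(-0.3) = (-0.3 - (-1))/(3 - (-1)) × (-0.3 - 0)/(3 - 0) × (-0.3 - 1)/(3 - 1) × (-0.3 - 2)/(3 - 2) = -0.026162

P(-0.3) = 14×L_0(-0.3) + 22×L_1(-0.3) + (-10)×L_2(-0.3) + (-4)×L_3(-0.3) + 25×L_4(-0.3)
P(-0.3) = 29.782112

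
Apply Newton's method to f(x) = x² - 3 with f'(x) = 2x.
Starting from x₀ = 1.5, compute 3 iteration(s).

f(x) = x² - 3
f'(x) = 2x
x₀ = 1.5

Newton-Raphson formula: x_{n+1} = x_n - f(x_n)/f'(x_n)

Iteration 1:
  f(1.500000) = -0.750000
  f'(1.500000) = 3.000000
  x_1 = 1.500000 - (-0.750000)/3.000000 = 1.750000
Iteration 2:
  f(1.750000) = 0.062500
  f'(1.750000) = 3.500000
  x_2 = 1.750000 - 0.062500/3.500000 = 1.732143
Iteration 3:
  f(1.732143) = 0.000319
  f'(1.732143) = 3.464286
  x_3 = 1.732143 - 0.000319/3.464286 = 1.732051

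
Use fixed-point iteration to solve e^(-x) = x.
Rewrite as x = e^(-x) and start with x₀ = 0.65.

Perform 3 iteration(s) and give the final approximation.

Equation: e^(-x) = x
Fixed-point form: x = e^(-x)
x₀ = 0.65

x_1 = g(0.650000) = 0.522046
x_2 = g(0.522046) = 0.593306
x_3 = g(0.593306) = 0.552498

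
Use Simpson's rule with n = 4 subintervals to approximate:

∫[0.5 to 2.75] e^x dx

f(x) = e^x
a = 0.5, b = 2.75, n = 4
h = (b - a)/n = 0.562500

Simpson's rule: (h/3)[f(x₀) + 4f(x₁) + 2f(x₂) + ... + f(xₙ)]

x_0 = 0.5000, f(x_0) = 1.648721, coefficient = 1
x_1 = 1.0625, f(x_1) = 2.893596, coefficient = 4
x_2 = 1.6250, f(x_2) = 5.078419, coefficient = 2
x_3 = 2.1875, f(x_3) = 8.912903, coefficient = 4
x_4 = 2.7500, f(x_4) = 15.642632, coefficient = 1

I ≈ (0.562500/3) × 74.674187 = 14.001410
Exact value: 13.993911
Error: 0.007499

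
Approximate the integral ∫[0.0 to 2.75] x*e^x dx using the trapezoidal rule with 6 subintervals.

f(x) = x*e^x
a = 0.0, b = 2.75, n = 6
h = (b - a)/n = 0.458333

Trapezoidal rule: (h/2)[f(x₀) + 2f(x₁) + 2f(x₂) + ... + f(xₙ)]

x_0 = 0.0000, f(x_0) = 0.000000, coefficient = 1
x_1 = 0.4583, f(x_1) = 0.724825, coefficient = 2
x_2 = 0.9167, f(x_2) = 2.292528, coefficient = 2
x_3 = 1.3750, f(x_3) = 5.438230, coefficient = 2
x_4 = 1.8333, f(x_4) = 11.466952, coefficient = 2
x_5 = 2.2917, f(x_5) = 22.667814, coefficient = 2
x_6 = 2.7500, f(x_6) = 43.017238, coefficient = 1

I ≈ (0.458333/2) × 128.197936 = 29.378694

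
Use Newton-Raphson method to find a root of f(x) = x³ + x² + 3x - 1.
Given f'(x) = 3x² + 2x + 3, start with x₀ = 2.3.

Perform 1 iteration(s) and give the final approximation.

f(x) = x³ + x² + 3x - 1
f'(x) = 3x² + 2x + 3
x₀ = 2.3

Newton-Raphson formula: x_{n+1} = x_n - f(x_n)/f'(x_n)

Iteration 1:
  f(2.300000) = 23.357000
  f'(2.300000) = 23.470000
  x_1 = 2.300000 - 23.357000/23.470000 = 1.304815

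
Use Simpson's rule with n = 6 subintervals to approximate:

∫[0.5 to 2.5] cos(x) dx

f(x) = cos(x)
a = 0.5, b = 2.5, n = 6
h = (b - a)/n = 0.333333

Simpson's rule: (h/3)[f(x₀) + 4f(x₁) + 2f(x₂) + ... + f(xₙ)]

x_0 = 0.5000, f(x_0) = 0.877583, coefficient = 1
x_1 = 0.8333, f(x_1) = 0.672412, coefficient = 4
x_2 = 1.1667, f(x_2) = 0.393219, coefficient = 2
x_3 = 1.5000, f(x_3) = 0.070737, coefficient = 4
x_4 = 1.8333, f(x_4) = -0.259531, coefficient = 2
x_5 = 2.1667, f(x_5) = -0.561229, coefficient = 4
x_6 = 2.5000, f(x_6) = -0.801144, coefficient = 1

I ≈ (0.333333/3) × 1.071494 = 0.119055
Exact value: 0.119047
Error: 0.000008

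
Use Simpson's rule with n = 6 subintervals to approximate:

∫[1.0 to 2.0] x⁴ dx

f(x) = x⁴
a = 1.0, b = 2.0, n = 6
h = (b - a)/n = 0.166667

Simpson's rule: (h/3)[f(x₀) + 4f(x₁) + 2f(x₂) + ... + f(xₙ)]

x_0 = 1.0000, f(x_0) = 1.000000, coefficient = 1
x_1 = 1.1667, f(x_1) = 1.852623, coefficient = 4
x_2 = 1.3333, f(x_2) = 3.160494, coefficient = 2
x_3 = 1.5000, f(x_3) = 5.062500, coefficient = 4
x_4 = 1.6667, f(x_4) = 7.716049, coefficient = 2
x_5 = 1.8333, f(x_5) = 11.297068, coefficient = 4
x_6 = 2.0000, f(x_6) = 16.000000, coefficient = 1

I ≈ (0.166667/3) × 111.601852 = 6.200103
Exact value: 6.200000
Error: 0.000103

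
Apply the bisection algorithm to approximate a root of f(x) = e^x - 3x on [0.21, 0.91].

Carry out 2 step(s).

f(x) = e^x - 3x
Initial interval: [0.21, 0.91]

Iteration 1:
  c_1 = (0.210000 + 0.910000)/2 = 0.560000
  f(c_1) = f(0.560000) = 0.070673
  f(a) × f(c) ≥ 0, new interval: [0.560000, 0.910000]
Iteration 2:
  c_2 = (0.560000 + 0.910000)/2 = 0.735000
  f(c_2) = f(0.735000) = -0.119518
  f(a) × f(c) < 0, new interval: [0.560000, 0.735000]

After 2 iteration(s), the approximation is c_2 = 0.735000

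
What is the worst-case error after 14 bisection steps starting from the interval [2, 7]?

Bisection error bound: |error| ≤ (b-a)/2^n
|error| ≤ (7 - 2)/2^14 = 5/2^14
|error| ≤ 0.0003051758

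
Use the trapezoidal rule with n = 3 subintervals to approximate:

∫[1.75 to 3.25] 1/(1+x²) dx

f(x) = 1/(1+x²)
a = 1.75, b = 3.25, n = 3
h = (b - a)/n = 0.500000

Trapezoidal rule: (h/2)[f(x₀) + 2f(x₁) + 2f(x₂) + ... + f(xₙ)]

x_0 = 1.7500, f(x_0) = 0.246154, coefficient = 1
x_1 = 2.2500, f(x_1) = 0.164948, coefficient = 2
x_2 = 2.7500, f(x_2) = 0.116788, coefficient = 2
x_3 = 3.2500, f(x_3) = 0.086486, coefficient = 1

I ≈ (0.500000/2) × 0.896114 = 0.224028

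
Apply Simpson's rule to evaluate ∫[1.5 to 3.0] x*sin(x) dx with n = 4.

f(x) = x*sin(x)
a = 1.5, b = 3.0, n = 4
h = (b - a)/n = 0.375000

Simpson's rule: (h/3)[f(x₀) + 4f(x₁) + 2f(x₂) + ... + f(xₙ)]

x_0 = 1.5000, f(x_0) = 1.496242, coefficient = 1
x_1 = 1.8750, f(x_1) = 1.788911, coefficient = 4
x_2 = 2.2500, f(x_2) = 1.750665, coefficient = 2
x_3 = 2.6250, f(x_3) = 1.296541, coefficient = 4
x_4 = 3.0000, f(x_4) = 0.423360, coefficient = 1

I ≈ (0.375000/3) × 17.762738 = 2.220342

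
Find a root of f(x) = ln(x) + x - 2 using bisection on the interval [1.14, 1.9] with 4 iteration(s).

f(x) = ln(x) + x - 2
Initial interval: [1.14, 1.9]

Iteration 1:
  c_1 = (1.140000 + 1.900000)/2 = 1.520000
  f(c_1) = f(1.520000) = -0.061290
  f(a) × f(c) ≥ 0, new interval: [1.520000, 1.900000]
Iteration 2:
  c_2 = (1.520000 + 1.900000)/2 = 1.710000
  f(c_2) = f(1.710000) = 0.246493
  f(a) × f(c) < 0, new interval: [1.520000, 1.710000]
Iteration 3:
  c_3 = (1.520000 + 1.710000)/2 = 1.615000
  f(c_3) = f(1.615000) = 0.094335
  f(a) × f(c) < 0, new interval: [1.520000, 1.615000]
Iteration 4:
  c_4 = (1.520000 + 1.615000)/2 = 1.567500
  f(c_4) = f(1.567500) = 0.016982
  f(a) × f(c) < 0, new interval: [1.520000, 1.567500]

After 4 iteration(s), the approximation is c_4 = 1.567500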